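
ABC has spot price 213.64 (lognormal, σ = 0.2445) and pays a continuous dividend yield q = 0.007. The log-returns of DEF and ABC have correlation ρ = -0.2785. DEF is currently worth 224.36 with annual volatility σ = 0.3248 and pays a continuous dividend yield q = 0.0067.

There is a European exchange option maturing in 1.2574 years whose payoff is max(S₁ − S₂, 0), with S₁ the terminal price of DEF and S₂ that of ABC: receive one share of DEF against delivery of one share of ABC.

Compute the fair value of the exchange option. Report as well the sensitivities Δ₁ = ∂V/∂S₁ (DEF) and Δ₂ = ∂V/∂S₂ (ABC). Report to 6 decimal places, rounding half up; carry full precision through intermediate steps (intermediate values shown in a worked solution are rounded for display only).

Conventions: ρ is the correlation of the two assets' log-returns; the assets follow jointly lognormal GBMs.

σ_eff = √(σ₁² + σ₂² − 2ρσ₁σ₂) = √(0.3248² + 0.2445² − 2·-0.2785·0.3248·0.2445) = 0.457721
d₁ = (ln(S₁/S₂) + (q₂ − q₁ + σ_eff²/2)T) / (σ_eff√T) = (ln(224.36/213.64) + (0.007 − 0.0067 + 0.104754)·1.2574) / 0.513260 = 0.352754
d₂ = d₁ − σ_eff√T = 0.352754 − 0.513260 = -0.160506
N(d₁) = 0.637864,  N(d₂) = 0.436241
V = S₁·e^{−q₁T}·N(d₁) − S₂·e^{−q₂T}·N(d₂) = 141.910519 − 92.381871 = 49.528648
Key observation: pricing in ABC-units makes this a unit-strike call on the ratio S₁/S₂ — the risk-free rate cancels and cannot affect the value.
Δ₁ = e^{−q₁T}·N(d₁) = 0.632513;  Δ₂ = −e^{−q₂T}·N(d₂) = -0.432418

exchange price = 49.528648
Δ1 = 0.632513
Δ2 = -0.432418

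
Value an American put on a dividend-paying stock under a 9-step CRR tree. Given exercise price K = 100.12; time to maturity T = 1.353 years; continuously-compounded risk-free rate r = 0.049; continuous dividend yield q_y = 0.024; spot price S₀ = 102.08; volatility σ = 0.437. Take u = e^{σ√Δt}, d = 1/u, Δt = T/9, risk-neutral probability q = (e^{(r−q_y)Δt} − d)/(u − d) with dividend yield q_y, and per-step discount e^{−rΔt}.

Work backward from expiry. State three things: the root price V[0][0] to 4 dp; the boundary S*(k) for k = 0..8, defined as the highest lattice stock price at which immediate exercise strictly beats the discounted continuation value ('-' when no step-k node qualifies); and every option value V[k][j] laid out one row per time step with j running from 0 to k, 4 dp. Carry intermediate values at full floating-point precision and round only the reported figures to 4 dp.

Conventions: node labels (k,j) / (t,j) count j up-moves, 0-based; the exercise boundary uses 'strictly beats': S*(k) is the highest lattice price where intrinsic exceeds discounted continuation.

price = 17.8475
boundary = - - - - 51.8320 43.7534 51.8320 61.4022 72.7393
tree:
17.8475
23.8984 11.2727
31.1461 16.0628 6.0228
39.4024 22.2820 9.2691 2.4394
48.2880 29.9555 13.9386 4.1243 0.5687
56.3666 38.8311 20.3710 6.8698 1.0785 0.0000
63.1860 48.2880 28.7278 11.2232 2.0453 0.0000 0.0000
68.9425 56.3666 38.7178 17.8610 3.8788 0.0000 0.0000 0.0000
73.8019 63.1860 48.2880 27.3807 7.3560 0.0000 0.0000 0.0000 0.0000
77.9038 68.9425 56.3666 38.7178 13.9502 0.0000 0.0000 0.0000 0.0000 0.0000

Δt=0.15033  u=1.18464  d=0.84414  q=0.46880  discount=0.99266
step 9 (expiry): payoffs max(K−S,0) = 77.9038 68.9425 56.3666 38.7178 13.9502 0.0000 0.0000 0.0000 0.0000 0.0000
step 8: (k=8,j=0): S=26.3181, K−S=73.8019, hold=73.1618 ⇒ V=73.8019 exercise | (k=8,j=1): S=36.9340, K−S=63.1860, hold=62.5842 ⇒ V=63.1860 exercise | (k=8,j=2): S=51.8320, K−S=48.2880, hold=47.7399 ⇒ V=48.2880 exercise | (k=8,j=3): S=72.7393, K−S=27.3807, hold=26.9078 ⇒ V=27.3807 exercise | (k=8,j=4): S=102.0800, K−S=0.0000, hold=7.3560 ⇒ V=7.3560 continue | (k=8,j=5): S=143.2557, K−S=0.0000, hold=0.0000 ⇒ V=0.0000 continue | (k=8,j=6): S=201.0404, K−S=0.0000, hold=0.0000 ⇒ V=0.0000 continue | (k=8,j=7): S=282.1336, K−S=0.0000, hold=0.0000 ⇒ V=0.0000 continue | (k=8,j=8): S=395.9371, K−S=0.0000, hold=0.0000 ⇒ V=0.0000 continue  boundary S*=72.7393
step 7: (k=7,j=0): S=31.1775, K−S=68.9425, hold=68.3200 ⇒ V=68.9425 exercise | (k=7,j=1): S=43.7534, K−S=56.3666, hold=55.7893 ⇒ V=56.3666 exercise | (k=7,j=2): S=61.4022, K−S=38.7178, hold=38.2042 ⇒ V=38.7178 exercise | (k=7,j=3): S=86.1698, K−S=13.9502, hold=17.8610 ⇒ V=17.8610 continue | (k=7,j=4): S=120.9279, K−S=0.0000, hold=3.8788 ⇒ V=3.8788 continue | (k=7,j=5): S=169.7062, K−S=0.0000, hold=0.0000 ⇒ V=0.0000 continue | (k=7,j=6): S=238.1602, K−S=0.0000, hold=0.0000 ⇒ V=0.0000 continue | (k=7,j=7): S=334.2262, K−S=0.0000, hold=0.0000 ⇒ V=0.0000 continue  boundary S*=61.4022
step 6: (k=6,j=0): S=36.9340, K−S=63.1860, hold=62.5842 ⇒ V=63.1860 exercise | (k=6,j=1): S=51.8320, K−S=48.2880, hold=47.7399 ⇒ V=48.2880 exercise | (k=6,j=2): S=72.7393, K−S=27.3807, hold=28.7278 ⇒ V=28.7278 continue | (k=6,j=3): S=102.0800, K−S=0.0000, hold=11.2232 ⇒ V=11.2232 continue | (k=6,j=4): S=143.2557, K−S=0.0000, hold=2.0453 ⇒ V=2.0453 continue | (k=6,j=5): S=201.0404, K−S=0.0000, hold=0.0000 ⇒ V=0.0000 continue | (k=6,j=6): S=282.1336, K−S=0.0000, hold=0.0000 ⇒ V=0.0000 continue  boundary S*=51.8320
step 5: (k=5,j=0): S=43.7534, K−S=56.3666, hold=55.7893 ⇒ V=56.3666 exercise | (k=5,j=1): S=61.4022, K−S=38.7178, hold=38.8311 ⇒ V=38.8311 continue | (k=5,j=2): S=86.1698, K−S=13.9502, hold=20.3710 ⇒ V=20.3710 continue | (k=5,j=3): S=120.9279, K−S=0.0000, hold=6.8698 ⇒ V=6.8698 continue | (k=5,j=4): S=169.7062, K−S=0.0000, hold=1.0785 ⇒ V=1.0785 continue | (k=5,j=5): S=238.1602, K−S=0.0000, hold=0.0000 ⇒ V=0.0000 continue  boundary S*=43.7534
step 4: (k=4,j=0): S=51.8320, K−S=48.2880, hold=47.7926 ⇒ V=48.2880 exercise | (k=4,j=1): S=72.7393, K−S=27.3807, hold=29.9555 ⇒ V=29.9555 continue | (k=4,j=2): S=102.0800, K−S=0.0000, hold=13.9386 ⇒ V=13.9386 continue | (k=4,j=3): S=143.2557, K−S=0.0000, hold=4.1243 ⇒ V=4.1243 continue | (k=4,j=4): S=201.0404, K−S=0.0000, hold=0.5687 ⇒ V=0.5687 continue  boundary S*=51.8320
step 3: (k=3,j=0): S=61.4022, K−S=38.7178, hold=39.4024 ⇒ V=39.4024 continue | (k=3,j=1): S=86.1698, K−S=13.9502, hold=22.2820 ⇒ V=22.2820 continue | (k=3,j=2): S=120.9279, K−S=0.0000, hold=9.2691 ⇒ V=9.2691 continue | (k=3,j=3): S=169.7062, K−S=0.0000, hold=2.4394 ⇒ V=2.4394 continue  boundary S*=-
step 2: (k=2,j=0): S=72.7393, K−S=27.3807, hold=31.1461 ⇒ V=31.1461 continue | (k=2,j=1): S=102.0800, K−S=0.0000, hold=16.0628 ⇒ V=16.0628 continue | (k=2,j=2): S=143.2557, K−S=0.0000, hold=6.0228 ⇒ V=6.0228 continue  boundary S*=-
step 1: (k=1,j=0): S=86.1698, K−S=13.9502, hold=23.8984 ⇒ V=23.8984 continue | (k=1,j=1): S=120.9279, K−S=0.0000, hold=11.2727 ⇒ V=11.2727 continue  boundary S*=-
step 0: (k=0,j=0): S=102.0800, K−S=0.0000, hold=17.8475 ⇒ V=17.8475 continue  boundary S*=-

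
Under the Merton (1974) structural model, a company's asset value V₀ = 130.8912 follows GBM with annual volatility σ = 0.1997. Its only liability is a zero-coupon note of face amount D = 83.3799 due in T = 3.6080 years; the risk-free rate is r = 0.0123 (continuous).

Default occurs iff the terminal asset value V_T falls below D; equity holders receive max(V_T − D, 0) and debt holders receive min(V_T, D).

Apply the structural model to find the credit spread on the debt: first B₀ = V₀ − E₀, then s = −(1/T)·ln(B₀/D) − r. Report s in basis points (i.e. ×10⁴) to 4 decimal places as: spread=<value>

With assets at 130.8912 and a single debt payment of 83.3799 at 3.6080 years:
d₁ = [ln(V₀/D) + (r + σ²/2)T] / (σ√T)
   = [ln(130.8912/83.3799) + (0.0123 + 0.5·0.1997²)·3.6080] / (0.1997·√3.6080)
   = [0.450959 + 0.116322] / 0.379325 = 1.495502
d₂ = d₁ − σ√T = 1.495502 − 0.379325 = 1.116177
N(d₁) = 0.932608,  N(d₂) = 0.867827,  e^(−rT) = 0.956592
E₀ = V₀·N(d₁) − D·e^(−rT)·N(d₂)
   = 130.8912·0.932608 − 83.3799·0.956592·0.867827 = 52.851879
B₀ = V₀ − E₀ = 130.8912 − 52.851879 = 78.039321
spread = −(1/T)·ln(B₀/D) − r = −(1/3.6080)·ln(78.039321/83.3799) − 0.0123 = 0.00604658
in basis points: 0.00604658 × 10⁴ = 60.4658 bp

spread=60.4658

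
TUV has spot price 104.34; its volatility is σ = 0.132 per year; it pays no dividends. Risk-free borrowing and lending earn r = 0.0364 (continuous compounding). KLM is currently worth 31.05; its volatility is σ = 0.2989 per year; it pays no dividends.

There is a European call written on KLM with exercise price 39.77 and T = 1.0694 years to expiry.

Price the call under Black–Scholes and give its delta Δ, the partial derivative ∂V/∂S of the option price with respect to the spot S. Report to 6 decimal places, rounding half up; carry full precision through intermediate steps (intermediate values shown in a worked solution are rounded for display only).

σ√T = 0.2989·√1.0694 = 0.309098
d₁ = (ln(S/K) + (r+σ²/2)T) / (σ√T) = (ln(31.05/39.77) + (0.0364+0.2989²/2)·1.0694) / 0.309098 = (-0.247514 + 0.086697) / 0.309098 = -0.520279
d₂ = d₁ − σ√T = -0.520279 − 0.309098 = -0.829377
e^{−rT} = 0.961822
N(d₁) = 0.301435,  N(d₂) = 0.203446
Call price V = S·N(d₁) − K·e^{−rT}·N(d₂) = 9.359543 − 7.782129 = 1.577414
Δ = N(d₁) = 0.301435

price = 1.577414
Δ = 0.301435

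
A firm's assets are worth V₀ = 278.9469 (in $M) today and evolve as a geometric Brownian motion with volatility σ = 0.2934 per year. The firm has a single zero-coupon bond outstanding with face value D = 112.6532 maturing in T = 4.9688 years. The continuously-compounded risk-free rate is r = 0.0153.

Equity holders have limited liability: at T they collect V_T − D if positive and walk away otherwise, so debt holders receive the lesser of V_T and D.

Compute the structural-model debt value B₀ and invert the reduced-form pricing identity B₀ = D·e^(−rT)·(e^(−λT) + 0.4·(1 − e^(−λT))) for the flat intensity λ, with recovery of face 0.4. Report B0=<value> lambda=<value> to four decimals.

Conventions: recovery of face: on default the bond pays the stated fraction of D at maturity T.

B0=101.2781 lambda=0.0103

Apply the equity-as-call identities (strike 112.6532, horizon 4.9688 years):
d₁ = [ln(V₀/D) + (r + σ²/2)T] / (σ√T)
   = [ln(278.9469/112.6532) + (0.0153 + 0.5·0.2934²)·4.9688] / (0.2934·√4.9688)
   = [0.906707 + 0.289889] / 0.654012 = 1.829623
d₂ = d₁ − σ√T = 1.829623 − 0.654012 = 1.175611
N(d₁) = 0.966347,  N(d₂) = 0.880125,  e^(−rT) = 0.926795
E₀ = V₀·N(d₁) − D·e^(−rT)·N(d₂)
   = 278.9469·0.966347 − 112.6532·0.926795·0.880125 = 177.668752
B₀ = V₀ − E₀ = 278.9469 − 177.668752 = 101.278148
e^(−λT) = (B₀·e^(rT)/D − 0.4)/(1 − 0.4) = (101.2781·1.078987/112.6532 − 0.4)/0.6 = 0.95006139
λ = −ln(0.95006139)/4.9688 = 0.010310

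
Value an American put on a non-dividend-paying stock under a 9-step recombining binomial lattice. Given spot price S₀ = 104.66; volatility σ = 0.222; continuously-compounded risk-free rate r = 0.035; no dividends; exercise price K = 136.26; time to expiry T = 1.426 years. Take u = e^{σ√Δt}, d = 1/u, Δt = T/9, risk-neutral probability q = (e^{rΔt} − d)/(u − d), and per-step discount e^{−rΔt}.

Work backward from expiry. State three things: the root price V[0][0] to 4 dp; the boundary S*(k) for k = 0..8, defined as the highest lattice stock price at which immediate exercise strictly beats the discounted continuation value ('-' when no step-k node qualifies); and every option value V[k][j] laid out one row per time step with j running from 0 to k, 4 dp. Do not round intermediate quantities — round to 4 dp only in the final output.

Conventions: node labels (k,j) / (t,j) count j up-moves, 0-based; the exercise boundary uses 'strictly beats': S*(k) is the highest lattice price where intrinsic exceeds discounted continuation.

params: Δt=0.15844 u=1.09239 d=0.91542 q=0.50935 e^(-rΔt)=0.99447
t_9 payoffs: 89.0119 79.8782 68.9788 55.9724 40.4517 21.9305 0.0000 0.0000 0.0000 0.0000
t_8: node(8,0) S=51.6133 payoff=84.6467 vs cont=83.8932 → 84.6467 [stop]  node(8,1) S=61.5909 payoff=74.6691 vs cont=73.9156 → 74.6691 [stop]  node(8,2) S=73.4972 payoff=62.7628 vs cont=62.0092 → 62.7628 [stop]  node(8,3) S=87.7053 payoff=48.5547 vs cont=47.8011 → 48.5547 [stop]  node(8,4) S=104.6600 payoff=31.6000 vs cont=30.8465 → 31.6000 [stop]  node(8,5) S=124.8923 payoff=11.3677 vs cont=10.7008 → 11.3677 [stop]  node(8,6) S=149.0357 payoff=0.0000 vs cont=0.0000 → 0.0000 [wait]  node(8,7) S=177.8465 payoff=0.0000 vs cont=0.0000 → 0.0000 [wait]  node(8,8) S=212.2267 payoff=0.0000 vs cont=0.0000 → 0.0000 [wait]  ⇒ S*(8)=124.8923
t_7: node(7,0) S=56.3818 payoff=79.8782 vs cont=79.1247 → 79.8782 [stop]  node(7,1) S=67.2812 payoff=68.9788 vs cont=68.2253 → 68.9788 [stop]  node(7,2) S=80.2876 payoff=55.9724 vs cont=55.2189 → 55.9724 [stop]  node(7,3) S=95.8083 payoff=40.4517 vs cont=39.6981 → 40.4517 [stop]  node(7,4) S=114.3295 payoff=21.9305 vs cont=21.1770 → 21.9305 [stop]  node(7,5) S=136.4310 payoff=0.0000 vs cont=5.5468 → 5.5468 [wait]  node(7,6) S=162.8050 payoff=0.0000 vs cont=0.0000 → 0.0000 [wait]  node(7,7) S=194.2776 payoff=0.0000 vs cont=0.0000 → 0.0000 [wait]  ⇒ S*(7)=114.3295
t_6: node(6,0) S=61.5909 payoff=74.6691 vs cont=73.9156 → 74.6691 [stop]  node(6,1) S=73.4972 payoff=62.7628 vs cont=62.0092 → 62.7628 [stop]  node(6,2) S=87.7053 payoff=48.5547 vs cont=47.8011 → 48.5547 [stop]  node(6,3) S=104.6600 payoff=31.6000 vs cont=30.8465 → 31.6000 [stop]  node(6,4) S=124.8923 payoff=11.3677 vs cont=13.5104 → 13.5104 [wait]  node(6,5) S=149.0357 payoff=0.0000 vs cont=2.7065 → 2.7065 [wait]  node(6,6) S=177.8465 payoff=0.0000 vs cont=0.0000 → 0.0000 [wait]  ⇒ S*(6)=104.6600
t_5: node(5,0) S=67.2812 payoff=68.9788 vs cont=68.2253 → 68.9788 [stop]  node(5,1) S=80.2876 payoff=55.9724 vs cont=55.2189 → 55.9724 [stop]  node(5,2) S=95.8083 payoff=40.4517 vs cont=39.6981 → 40.4517 [stop]  node(5,3) S=114.3295 payoff=21.9305 vs cont=22.2623 → 22.2623 [wait]  node(5,4) S=136.4310 payoff=0.0000 vs cont=7.9632 → 7.9632 [wait]  node(5,5) S=162.8050 payoff=0.0000 vs cont=1.3206 → 1.3206 [wait]  ⇒ S*(5)=95.8083
t_4: node(4,0) S=73.4972 payoff=62.7628 vs cont=62.0092 → 62.7628 [stop]  node(4,1) S=87.7053 payoff=48.5547 vs cont=47.8011 → 48.5547 [stop]  node(4,2) S=104.6600 payoff=31.6000 vs cont=31.0145 → 31.6000 [stop]  node(4,3) S=124.8923 payoff=11.3677 vs cont=14.8963 → 14.8963 [wait]  node(4,4) S=149.0357 payoff=0.0000 vs cont=4.5545 → 4.5545 [wait]  ⇒ S*(4)=104.6600
t_3: node(3,0) S=80.2876 payoff=55.9724 vs cont=55.2189 → 55.9724 [stop]  node(3,1) S=95.8083 payoff=40.4517 vs cont=39.6981 → 40.4517 [stop]  node(3,2) S=114.3295 payoff=21.9305 vs cont=22.9643 → 22.9643 [wait]  node(3,3) S=136.4310 payoff=0.0000 vs cont=9.5755 → 9.5755 [wait]  ⇒ S*(3)=95.8083
t_2: node(2,0) S=87.7053 payoff=48.5547 vs cont=47.8011 → 48.5547 [stop]  node(2,1) S=104.6600 payoff=31.6000 vs cont=31.3701 → 31.6000 [stop]  node(2,2) S=124.8923 payoff=11.3677 vs cont=16.0555 → 16.0555 [wait]  ⇒ S*(2)=104.6600
t_1: node(1,0) S=95.8083 payoff=40.4517 vs cont=39.6981 → 40.4517 [stop]  node(1,1) S=114.3295 payoff=21.9305 vs cont=23.5515 → 23.5515 [wait]  ⇒ S*(1)=95.8083
t_0: node(0,0) S=104.6600 payoff=31.6000 vs cont=31.6675 → 31.6675 [wait]  ⇒ S*(0)=-

price = 31.6675
boundary = - 95.8083 104.6600 95.8083 104.6600 95.8083 104.6600 114.3295 124.8923
tree:
31.6675
40.4517 23.5515
48.5547 31.6000 16.0555
55.9724 40.4517 22.9643 9.5755
62.7628 48.5547 31.6000 14.8963 4.5545
68.9788 55.9724 40.4517 22.2623 7.9632 1.3206
74.6691 62.7628 48.5547 31.6000 13.5104 2.7065 0.0000
79.8782 68.9788 55.9724 40.4517 21.9305 5.5468 0.0000 0.0000
84.6467 74.6691 62.7628 48.5547 31.6000 11.3677 0.0000 0.0000 0.0000
89.0119 79.8782 68.9788 55.9724 40.4517 21.9305 0.0000 0.0000 0.0000 0.0000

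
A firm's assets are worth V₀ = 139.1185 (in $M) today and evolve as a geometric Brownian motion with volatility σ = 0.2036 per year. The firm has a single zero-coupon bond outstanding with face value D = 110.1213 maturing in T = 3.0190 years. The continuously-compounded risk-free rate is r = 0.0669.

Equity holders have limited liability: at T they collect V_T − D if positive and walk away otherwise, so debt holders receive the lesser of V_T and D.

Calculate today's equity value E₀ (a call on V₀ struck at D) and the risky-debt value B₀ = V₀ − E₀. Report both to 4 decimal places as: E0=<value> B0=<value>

E0=51.1945 B0=87.9240

With assets at 139.1185 and a single debt payment of 110.1213 at 3.0190 years:
d₁ = [ln(V₀/D) + (r + σ²/2)T] / (σ√T)
   = [ln(139.1185/110.1213) + (0.0669 + 0.5·0.2036²)·3.0190] / (0.2036·√3.0190)
   = [0.233744 + 0.264544] / 0.353760 = 1.408546
d₂ = d₁ − σ√T = 1.408546 − 0.353760 = 1.054786
N(d₁) = 0.920515,  N(d₂) = 0.854238,  e^(−rT) = 0.817119
E₀ = V₀·N(d₁) − D·e^(−rT)·N(d₂)
   = 139.1185·0.920515 − 110.1213·0.817119·0.854238 = 51.194501
B₀ = V₀ − E₀ = 139.1185 − 51.194501 = 87.923999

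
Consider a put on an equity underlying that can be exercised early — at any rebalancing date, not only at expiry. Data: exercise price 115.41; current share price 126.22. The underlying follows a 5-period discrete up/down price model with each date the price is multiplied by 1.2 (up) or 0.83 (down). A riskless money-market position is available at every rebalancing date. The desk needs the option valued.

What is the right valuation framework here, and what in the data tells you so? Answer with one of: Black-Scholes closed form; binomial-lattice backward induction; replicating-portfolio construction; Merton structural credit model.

framework: binomial-lattice backward induction

Key observation: early exercise of the strike-115.41 put must be checked at each of the 5 dates (spot 126.22), which forces a node-by-node comparison of intrinsic and continuation value backward from expiry.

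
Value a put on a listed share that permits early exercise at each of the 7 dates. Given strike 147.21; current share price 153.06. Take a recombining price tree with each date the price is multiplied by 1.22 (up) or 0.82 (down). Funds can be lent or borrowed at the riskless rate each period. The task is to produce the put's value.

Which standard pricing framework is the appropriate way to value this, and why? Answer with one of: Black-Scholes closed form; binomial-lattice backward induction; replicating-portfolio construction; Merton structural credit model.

framework: binomial-lattice backward induction

Key observation: an American put (K = 147.21, S₀ = 153.06) on a 7-date tree has no closed form — the optimal stopping decision is embedded and must be resolved recursively from expiry.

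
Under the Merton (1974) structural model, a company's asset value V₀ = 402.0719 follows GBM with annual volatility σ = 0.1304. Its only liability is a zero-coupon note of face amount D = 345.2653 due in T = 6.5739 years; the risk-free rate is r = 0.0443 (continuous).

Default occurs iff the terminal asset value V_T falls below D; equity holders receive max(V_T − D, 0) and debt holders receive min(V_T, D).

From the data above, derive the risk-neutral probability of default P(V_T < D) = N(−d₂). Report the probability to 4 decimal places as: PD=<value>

PD=0.1231

Work the structural quantities from V₀ = 402.0719 against face 345.2653:
d₁ = [ln(V₀/D) + (r + σ²/2)T] / (σ√T)
   = [ln(402.0719/345.2653) + (0.0443 + 0.5·0.1304²)·6.5739] / (0.1304·√6.5739)
   = [0.152318 + 0.347116] / 0.334341 = 1.493786
d₂ = d₁ − σ√T = 1.493786 − 0.334341 = 1.159446
risk-neutral PD = N(−d₂) = N(-1.159446) = 0.123137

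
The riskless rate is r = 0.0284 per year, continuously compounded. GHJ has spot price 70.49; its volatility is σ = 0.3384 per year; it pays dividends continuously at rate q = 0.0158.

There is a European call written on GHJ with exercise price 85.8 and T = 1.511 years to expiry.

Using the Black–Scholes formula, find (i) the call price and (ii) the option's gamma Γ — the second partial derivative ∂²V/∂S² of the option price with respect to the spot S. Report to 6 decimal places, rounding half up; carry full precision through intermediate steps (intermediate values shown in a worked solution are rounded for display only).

price = 6.853103
Γ = 0.012971

σ√T = 0.3384·√1.511 = 0.415971
d₁ = (ln(S/K) + (r−q+σ²/2)T) / (σ√T) = (ln(70.49/85.8) + (0.0284−0.0158+0.3384²/2)·1.511) / 0.415971 = (-0.196548 + 0.105554) / 0.415971 = -0.218751
d₂ = d₁ − σ√T = -0.218751 − 0.415971 = -0.634721
e^{−rT} = 0.957995
e^{−qT} = 0.976409
N(d₁) = 0.413422,  N(d₂) = 0.262805
Call price V = S·e^{−qT}·N(d₁) − K·e^{−rT}·N(d₂) = 28.454635 − 21.601532 = 6.853103
φ(d₁) = (1/√(2π))·e^{−d₁²/2} = 0.389511
Γ = e^{−qT}·φ(d₁) / (S·σ·√T) = 0.012971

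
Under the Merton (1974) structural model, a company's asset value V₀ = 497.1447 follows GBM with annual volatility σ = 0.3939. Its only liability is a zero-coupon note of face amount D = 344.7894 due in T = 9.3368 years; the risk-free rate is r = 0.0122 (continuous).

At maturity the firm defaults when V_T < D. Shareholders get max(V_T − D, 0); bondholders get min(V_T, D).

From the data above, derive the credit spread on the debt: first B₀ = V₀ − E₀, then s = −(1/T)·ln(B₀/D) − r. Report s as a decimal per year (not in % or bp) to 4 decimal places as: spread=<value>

Equity is a call on the firm's assets struck at D = 344.7894:
d₁ = [ln(V₀/D) + (r + σ²/2)T] / (σ√T)
   = [ln(497.1447/344.7894) + (0.0122 + 0.5·0.3939²)·9.3368] / (0.3939·√9.3368)
   = [0.365947 + 0.838245] / 1.203608 = 1.000486
d₂ = d₁ − σ√T = 1.000486 − 1.203608 = -0.203122
N(d₁) = 0.841462,  N(d₂) = 0.419520,  e^(−rT) = 0.892339
E₀ = V₀·N(d₁) − D·e^(−rT)·N(d₂)
   = 497.1447·0.841462 − 344.7894·0.892339·0.419520 = 289.255223
B₀ = V₀ − E₀ = 497.1447 − 289.255223 = 207.889477
spread = −(1/T)·ln(B₀/D) − r = −(1/9.3368)·ln(207.889477/344.7894) − 0.0122 = 0.04198636

spread=0.0420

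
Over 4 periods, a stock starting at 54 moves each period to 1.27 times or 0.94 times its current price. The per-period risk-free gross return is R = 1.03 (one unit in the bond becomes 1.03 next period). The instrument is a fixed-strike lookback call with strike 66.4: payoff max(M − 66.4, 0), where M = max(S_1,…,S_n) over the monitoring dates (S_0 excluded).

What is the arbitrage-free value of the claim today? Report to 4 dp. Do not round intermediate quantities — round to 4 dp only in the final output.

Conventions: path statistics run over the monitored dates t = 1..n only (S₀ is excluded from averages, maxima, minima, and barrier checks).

Under the martingale measure an up-move has probability p* = 0.2727; value the claim as the probability-weighted average of per-path payoffs, discounted 4 periods at R = 1.03.
Enumerate all 2^4 = 16 price paths (U = up ×1.27, D = down ×0.94); each path with k up-moves has probability p*^k·(1−p*)^(4−k).
DDDD: M=50.7600, payoff=0.0000, prob=0.279762
UDDD: M=68.5800, payoff=2.1800, prob=0.104911
DUDD: M=64.4652, payoff=0.0000, prob=0.104911
UUDD: M=87.0966, payoff=20.6966, prob=0.039342
DDUD: M=60.5973, payoff=0.0000, prob=0.104911
UDUD: M=81.8708, payoff=15.4708, prob=0.039342
DUUD: M=81.8708, payoff=15.4708, prob=0.039342
UUUD: M=110.6127, payoff=44.2127, prob=0.014753
DDDU: M=56.9615, payoff=0.0000, prob=0.104911
UDDU: M=76.9586, payoff=10.5586, prob=0.039342
DUDU: M=76.9586, payoff=10.5586, prob=0.039342
UUDU: M=103.9759, payoff=37.5759, prob=0.014753
DDUU: M=76.9586, payoff=10.5586, prob=0.039342
UDUU: M=103.9759, payoff=37.5759, prob=0.014753
DUUU: M=103.9759, payoff=37.5759, prob=0.014753
UUUU: M=140.4781, payoff=74.0781, prob=0.005532
Price = Σ prob·payoff / R^4 = 6.231592 / 1.125509 = 5.5367

price = 5.5367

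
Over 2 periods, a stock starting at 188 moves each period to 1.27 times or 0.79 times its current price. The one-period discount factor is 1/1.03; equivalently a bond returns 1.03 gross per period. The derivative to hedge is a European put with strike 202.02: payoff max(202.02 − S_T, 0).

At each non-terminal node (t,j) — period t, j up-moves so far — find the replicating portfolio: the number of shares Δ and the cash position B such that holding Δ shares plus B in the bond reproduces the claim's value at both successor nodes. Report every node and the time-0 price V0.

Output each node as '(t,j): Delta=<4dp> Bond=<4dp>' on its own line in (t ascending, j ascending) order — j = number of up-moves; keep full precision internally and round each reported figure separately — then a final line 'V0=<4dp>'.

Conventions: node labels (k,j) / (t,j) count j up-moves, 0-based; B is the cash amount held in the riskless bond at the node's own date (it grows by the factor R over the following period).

(0,0): Delta=-0.4556 Bond=111.9206
(1,0): Delta=-1.0000 Bond=196.1359
(1,1): Delta=-0.1169 Bond=34.4205
V0=26.2721

No-arbitrage ⇒ martingale measure with p* = (R−d)/(u−d) = 0.5000.
Payoffs at expiry: V(2,0)=84.6892, V(2,1)=13.3996, V(2,2)=0.0000
(1,0): S=148.5200. Δ = (V_up−V_dn)/(S_up−S_dn) = (13.3996−84.6892)/(188.6204−117.3308) = -1.0000. V = [p*·13.3996 + (1−p*)·84.6892]/1.03 = 47.6159. B = V − Δ·S = 196.1359.
(1,1): S=238.7600. Δ = (V_up−V_dn)/(S_up−S_dn) = (0.0000−13.3996)/(303.2252−188.6204) = -0.1169. V = [p*·0.0000 + (1−p*)·13.3996]/1.03 = 6.5047. B = V − Δ·S = 34.4205.
(0,0): S=188.0000. Δ = (V_up−V_dn)/(S_up−S_dn) = (6.5047−47.6159)/(238.7600−148.5200) = -0.4556. V = [p*·6.5047 + (1−p*)·47.6159]/1.03 = 26.2721. B = V − Δ·S = 111.9206.
Verification: the root portfolio costs Δ(0,0)·S0 + B(0,0) = 26.2721, matching V0.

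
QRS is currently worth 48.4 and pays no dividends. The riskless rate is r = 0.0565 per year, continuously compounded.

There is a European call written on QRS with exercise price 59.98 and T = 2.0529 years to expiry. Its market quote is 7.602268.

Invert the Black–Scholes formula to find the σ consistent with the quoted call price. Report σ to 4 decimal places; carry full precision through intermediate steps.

At σ = 0.3442 the Black–Scholes value reproduces the quote:
σ√T = 0.3442·√2.0529 = 0.493168
d₁ = (ln(S/K) + (r+σ²/2)T) / (σ√T) = (ln(48.4/59.98) + (0.0565+0.3442²/2)·2.0529) / 0.493168 = (-0.214511 + 0.237596) / 0.493168 = 0.046809
d₂ = d₁ − σ√T = 0.046809 − 0.493168 = -0.446359
e^{−rT} = 0.890485
N(d₁) = 0.518667,  N(d₂) = 0.327669
V = S·N(d₁) − K·e^{−rT}·N(d₂) = 25.103498 − 17.501231 = 7.602268 (the observed quote) — the price is monotone increasing in volatility, hence this σ is the only solution

sigma = 0.3442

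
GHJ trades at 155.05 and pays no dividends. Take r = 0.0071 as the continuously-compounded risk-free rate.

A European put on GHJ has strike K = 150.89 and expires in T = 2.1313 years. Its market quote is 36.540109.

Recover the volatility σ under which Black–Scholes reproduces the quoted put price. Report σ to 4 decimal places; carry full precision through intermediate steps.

sigma = 0.4570

At σ = 0.4570 the Black–Scholes value reproduces the quote:
σ√T = 0.457·√2.1313 = 0.667173
d₁ = (ln(S/K) + (r+σ²/2)T) / (σ√T) = (ln(155.05/150.89) + (0.0071+0.457²/2)·2.1313) / 0.667173 = (0.027197 + 0.237692) / 0.667173 = 0.397032
d₂ = d₁ − σ√T = 0.397032 − 0.667173 = -0.270142
e^{−rT} = 0.984982
N(−d₁) = 0.345672,  N(−d₂) = 0.606474
V = K·e^{−rT}·N(−d₂) − S·N(−d₁) = 90.136570 − 53.596461 = 36.540109 (equal to the quote); since ∂V/∂σ > 0 for all σ, the implied volatility is unique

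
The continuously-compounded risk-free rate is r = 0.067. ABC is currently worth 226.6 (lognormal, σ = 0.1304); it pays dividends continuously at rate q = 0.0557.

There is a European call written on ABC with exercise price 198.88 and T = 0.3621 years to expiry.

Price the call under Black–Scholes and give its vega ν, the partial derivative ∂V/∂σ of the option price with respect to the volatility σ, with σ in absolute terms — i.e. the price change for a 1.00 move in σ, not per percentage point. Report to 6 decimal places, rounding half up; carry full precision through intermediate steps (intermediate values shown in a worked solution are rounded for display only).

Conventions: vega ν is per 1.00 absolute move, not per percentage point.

σ√T = 0.1304·√0.3621 = 0.078468
d₁ = (ln(S/K) + (r−q+σ²/2)T) / (σ√T) = (ln(226.6/198.88) + (0.067−0.0557+0.1304²/2)·0.3621) / 0.078468 = (0.130485 + 0.007170) / 0.078468 = 1.754286
d₂ = d₁ − σ√T = 1.754286 − 0.078468 = 1.675818
e^{−rT} = 0.976031
e^{−qT} = 0.980033
N(d₁) = 0.960309,  N(d₂) = 0.953113
Call price V = S·e^{−qT}·N(d₁) − K·e^{−rT}·N(d₂) = 213.261141 − 185.011720 = 28.249421
φ(d₁) = (1/√(2π))·e^{−d₁²/2} = 0.085632
ν = S·e^{−qT}·φ(d₁)·√T = 11.443277

price = 28.249421
ν = 11.443277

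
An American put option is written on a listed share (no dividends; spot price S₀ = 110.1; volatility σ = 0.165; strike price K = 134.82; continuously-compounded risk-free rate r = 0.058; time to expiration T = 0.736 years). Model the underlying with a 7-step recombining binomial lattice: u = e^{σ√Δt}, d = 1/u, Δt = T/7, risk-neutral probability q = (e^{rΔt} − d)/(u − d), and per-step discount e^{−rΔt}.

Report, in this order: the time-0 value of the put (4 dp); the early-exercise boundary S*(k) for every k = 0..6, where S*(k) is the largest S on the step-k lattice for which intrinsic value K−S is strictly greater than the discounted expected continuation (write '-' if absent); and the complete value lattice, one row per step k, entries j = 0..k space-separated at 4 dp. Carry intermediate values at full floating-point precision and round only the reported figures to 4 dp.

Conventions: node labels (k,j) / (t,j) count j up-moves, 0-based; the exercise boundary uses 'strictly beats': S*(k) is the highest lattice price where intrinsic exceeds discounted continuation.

price = 24.7200
boundary = 110.1000 116.1511 110.1000 116.1511 122.5347 116.1511 122.5347
tree:
24.7200
30.4558 18.6689
35.8928 24.7200 12.5748
41.0466 30.4558 18.6689 7.6030
45.9318 35.8928 24.7200 12.2853 3.7600
50.5626 41.0466 30.4558 18.6689 6.9313 1.1414
54.9521 45.9318 35.8928 24.7200 12.2853 2.5171 0.0000
59.1129 50.5626 41.0466 30.4558 18.6689 5.5509 0.0000 0.0000

Δt=0.10514  u=1.05496  d=0.94790  q=0.54377  discount=0.99392
step 7 (expiry): payoffs max(K−S,0) = 59.1129 50.5626 41.0466 30.4558 18.6689 5.5509 0.0000 0.0000
step 6: (k=6,j=0): S=79.8679, K−S=54.9521, hold=54.1324 ⇒ V=54.9521 exercise | (k=6,j=1): S=88.8882, K−S=45.9318, hold=45.1122 ⇒ V=45.9318 exercise | (k=6,j=2): S=98.9272, K−S=35.8928, hold=35.0731 ⇒ V=35.8928 exercise | (k=6,j=3): S=110.1000, K−S=24.7200, hold=23.9003 ⇒ V=24.7200 exercise | (k=6,j=4): S=122.5347, K−S=12.2853, hold=11.4657 ⇒ V=12.2853 exercise | (k=6,j=5): S=136.3737, K−S=0.0000, hold=2.5171 ⇒ V=2.5171 continue | (k=6,j=6): S=151.7757, K−S=0.0000, hold=0.0000 ⇒ V=0.0000 continue  boundary S*=122.5347
step 5: (k=5,j=0): S=84.2574, K−S=50.5626, hold=49.7429 ⇒ V=50.5626 exercise | (k=5,j=1): S=93.7734, K−S=41.0466, hold=40.2269 ⇒ V=41.0466 exercise | (k=5,j=2): S=104.3642, K−S=30.4558, hold=29.6361 ⇒ V=30.4558 exercise | (k=5,j=3): S=116.1511, K−S=18.6689, hold=17.8493 ⇒ V=18.6689 exercise | (k=5,j=4): S=129.2691, K−S=5.5509, hold=6.9313 ⇒ V=6.9313 continue | (k=5,j=5): S=143.8687, K−S=0.0000, hold=1.1414 ⇒ V=1.1414 continue  boundary S*=116.1511
step 4: (k=4,j=0): S=88.8882, K−S=45.9318, hold=45.1122 ⇒ V=45.9318 exercise | (k=4,j=1): S=98.9272, K−S=35.8928, hold=35.0731 ⇒ V=35.8928 exercise | (k=4,j=2): S=110.1000, K−S=24.7200, hold=23.9003 ⇒ V=24.7200 exercise | (k=4,j=3): S=122.5347, K−S=12.2853, hold=12.2117 ⇒ V=12.2853 exercise | (k=4,j=4): S=136.3737, K−S=0.0000, hold=3.7600 ⇒ V=3.7600 continue  boundary S*=122.5347
step 3: (k=3,j=0): S=93.7734, K−S=41.0466, hold=40.2269 ⇒ V=41.0466 exercise | (k=3,j=1): S=104.3642, K−S=30.4558, hold=29.6361 ⇒ V=30.4558 exercise | (k=3,j=2): S=116.1511, K−S=18.6689, hold=17.8493 ⇒ V=18.6689 exercise | (k=3,j=3): S=129.2691, K−S=5.5509, hold=7.6030 ⇒ V=7.6030 continue  boundary S*=116.1511
step 2: (k=2,j=0): S=98.9272, K−S=35.8928, hold=35.0731 ⇒ V=35.8928 exercise | (k=2,j=1): S=110.1000, K−S=24.7200, hold=23.9003 ⇒ V=24.7200 exercise | (k=2,j=2): S=122.5347, K−S=12.2853, hold=12.5748 ⇒ V=12.5748 continue  boundary S*=110.1000
step 1: (k=1,j=0): S=104.3642, K−S=30.4558, hold=29.6361 ⇒ V=30.4558 exercise | (k=1,j=1): S=116.1511, K−S=18.6689, hold=18.0057 ⇒ V=18.6689 exercise  boundary S*=116.1511
step 0: (k=0,j=0): S=110.1000, K−S=24.7200, hold=23.9003 ⇒ V=24.7200 exercise  boundary S*=110.1000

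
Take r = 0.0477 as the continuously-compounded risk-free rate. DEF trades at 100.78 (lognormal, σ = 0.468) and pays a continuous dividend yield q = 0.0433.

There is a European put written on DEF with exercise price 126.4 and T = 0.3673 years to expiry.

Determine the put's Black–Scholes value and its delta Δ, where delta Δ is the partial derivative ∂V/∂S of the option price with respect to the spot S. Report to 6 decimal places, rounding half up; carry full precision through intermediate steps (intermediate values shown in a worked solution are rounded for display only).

price = 28.824126
Δ = -0.730792

σ√T = 0.468·√0.3673 = 0.283633
d₁ = (ln(S/K) + (r−q+σ²/2)T) / (σ√T) = (ln(100.78/126.4) + (0.0477−0.0433+0.468²/2)·0.3673) / 0.283633 = (-0.226512 + 0.041840) / 0.283633 = -0.651094
d₂ = d₁ − σ√T = -0.651094 − 0.283633 = -0.934727
e^{−rT} = 0.982632
e^{−qT} = 0.984222
N(−d₁) = 0.742507,  N(−d₂) = 0.825036
Put price V = K·e^{−rT}·N(−d₂) − S·e^{−qT}·N(−d₁) = 102.473318 − 73.649192 = 28.824126
Δ = −e^{−qT}·N(−d₁) = -0.730792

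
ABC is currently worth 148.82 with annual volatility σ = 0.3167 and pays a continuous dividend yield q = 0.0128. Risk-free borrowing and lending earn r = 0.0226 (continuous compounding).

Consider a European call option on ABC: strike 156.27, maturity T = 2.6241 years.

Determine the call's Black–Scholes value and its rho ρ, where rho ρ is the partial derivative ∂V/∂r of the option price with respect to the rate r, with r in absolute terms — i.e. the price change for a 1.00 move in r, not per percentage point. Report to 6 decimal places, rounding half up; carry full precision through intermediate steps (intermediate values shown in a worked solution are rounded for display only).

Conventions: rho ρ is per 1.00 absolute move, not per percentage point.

price = 27.819090
ρ = 147.424600

σ√T = 0.3167·√2.6241 = 0.513025
d₁ = (ln(S/K) + (r−q+σ²/2)T) / (σ√T) = (ln(148.82/156.27) + (0.0226−0.0128+0.3167²/2)·2.6241) / 0.513025 = (-0.048848 + 0.157313) / 0.513025 = 0.211424
d₂ = d₁ − σ√T = 0.211424 − 0.513025 = -0.301601
e^{−rT} = 0.942420
e^{−qT} = 0.966969
N(d₁) = 0.583722,  N(d₂) = 0.381478
Call price V = S·e^{−qT}·N(d₁) − K·e^{−rT}·N(d₂) = 84.000104 − 56.181015 = 27.819090
ρ = K·T·e^{−rT}·N(d₂) = 147.424600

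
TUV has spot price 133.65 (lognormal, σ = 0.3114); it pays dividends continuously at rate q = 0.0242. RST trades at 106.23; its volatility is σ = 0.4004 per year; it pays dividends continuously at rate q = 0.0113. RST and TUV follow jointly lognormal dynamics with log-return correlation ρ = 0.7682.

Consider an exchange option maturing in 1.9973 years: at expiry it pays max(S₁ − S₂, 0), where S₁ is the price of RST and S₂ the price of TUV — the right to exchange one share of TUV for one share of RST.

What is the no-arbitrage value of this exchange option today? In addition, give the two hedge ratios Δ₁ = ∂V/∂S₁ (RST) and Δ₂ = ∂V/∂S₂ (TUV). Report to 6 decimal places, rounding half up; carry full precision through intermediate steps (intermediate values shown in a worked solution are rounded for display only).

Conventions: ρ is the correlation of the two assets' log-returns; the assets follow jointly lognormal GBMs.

exchange price = 7.400529
Δ1 = 0.343580
Δ2 = -0.217718

σ_eff = √(σ₁² + σ₂² − 2ρσ₁σ₂) = √(0.4004² + 0.3114² − 2·0.7682·0.4004·0.3114) = 0.256368
d₁ = (ln(S₁/S₂) + (q₂ − q₁ + σ_eff²/2)T) / (σ_eff√T) = (ln(106.23/133.65) + (0.0242 − 0.0113 + 0.032862)·1.9973) / 0.362315 = -0.381482
d₂ = d₁ − σ_eff√T = -0.381482 − 0.362315 = -0.743797
N(d₁) = 0.351423,  N(d₂) = 0.228500
V = S₁·e^{−q₁T}·N(d₁) − S₂·e^{−q₂T}·N(d₂) = 36.498517 − 29.097988 = 7.400529
Key observation: r never enters — measured in units of TUV, the claim is a call on S₁/S₂ struck at 1, so only the dividend yields and σ_eff matter.
Δ₁ = e^{−q₁T}·N(d₁) = 0.343580;  Δ₂ = −e^{−q₂T}·N(d₂) = -0.217718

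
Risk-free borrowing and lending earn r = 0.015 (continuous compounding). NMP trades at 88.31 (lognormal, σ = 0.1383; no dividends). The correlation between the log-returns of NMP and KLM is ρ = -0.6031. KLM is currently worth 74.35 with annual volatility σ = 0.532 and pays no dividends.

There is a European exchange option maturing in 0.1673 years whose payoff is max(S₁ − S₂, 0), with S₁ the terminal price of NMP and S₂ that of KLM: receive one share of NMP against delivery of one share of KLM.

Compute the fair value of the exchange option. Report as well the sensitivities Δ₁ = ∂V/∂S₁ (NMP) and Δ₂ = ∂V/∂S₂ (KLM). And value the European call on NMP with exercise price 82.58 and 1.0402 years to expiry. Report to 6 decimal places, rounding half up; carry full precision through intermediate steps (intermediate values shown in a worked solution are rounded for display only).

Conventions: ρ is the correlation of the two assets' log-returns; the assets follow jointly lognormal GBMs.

σ_eff = √(σ₁² + σ₂² − 2ρσ₁σ₂) = √(0.1383² + 0.532² − 2·-0.6031·0.1383·0.532) = 0.625218
d₁ = (ln(S₁/S₂) + (q₂ − q₁ + σ_eff²/2)T) / (σ_eff√T) = (ln(88.31/74.35) + (0.0 − 0.0 + 0.195449)·0.1673) / 0.255729 = 0.800724
d₂ = d₁ − σ_eff√T = 0.800724 − 0.255729 = 0.544996
N(d₁) = 0.788354,  N(d₂) = 0.707122
V = S₁·e^{−q₁T}·N(d₁) − S₂·e^{−q₂T}·N(d₂) = 69.619578 − 52.574504 = 17.045075
Δ₁ = e^{−q₁T}·N(d₁) = 0.788354;  Δ₂ = −e^{−q₂T}·N(d₂) = -0.707122
[vanilla: NMP call K=82.58]
σ√T = 0.1383·√1.0402 = 0.141052
d₁ = (ln(S/K) + (r+σ²/2)T) / (σ√T) = (ln(88.31/82.58) + (0.015+0.1383²/2)·1.0402) / 0.141052 = (0.067086 + 0.025551) / 0.141052 = 0.656754
d₂ = d₁ − σ√T = 0.656754 − 0.141052 = 0.515701
e^{−rT} = 0.984518
N(d₁) = 0.744330,  N(d₂) = 0.696968
price = S·N(d₁) − K·e^{−rT}·N(d₂) = 65.731816 − 56.664587 = 9.067229

exchange price = 17.045075
Δ1 = 0.788354
Δ2 = -0.707122
price(NMP call K=82.58) = 9.067229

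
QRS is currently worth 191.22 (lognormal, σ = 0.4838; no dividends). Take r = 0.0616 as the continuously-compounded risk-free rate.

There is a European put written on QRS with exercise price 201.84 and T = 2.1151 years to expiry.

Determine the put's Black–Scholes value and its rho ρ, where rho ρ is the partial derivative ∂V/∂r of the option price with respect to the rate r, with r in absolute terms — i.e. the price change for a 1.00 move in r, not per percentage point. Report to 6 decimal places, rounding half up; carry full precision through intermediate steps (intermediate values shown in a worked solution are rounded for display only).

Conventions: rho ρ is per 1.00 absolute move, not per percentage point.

σ√T = 0.4838·√2.1151 = 0.703609
d₁ = (ln(S/K) + (r+σ²/2)T) / (σ√T) = (ln(191.22/201.84) + (0.0616+0.4838²/2)·2.1151) / 0.703609 = (-0.054051 + 0.377823) / 0.703609 = 0.460159
d₂ = d₁ − σ√T = 0.460159 − 0.703609 = -0.243450
e^{−rT} = 0.877841
N(−d₁) = 0.322701,  N(−d₂) = 0.596171
Put price V = K·e^{−rT}·N(−d₂) − S·N(−d₁) = 105.631658 − 61.706873 = 43.924785
ρ = −K·T·e^{−rT}·N(−d₂) = -223.421520

price = 43.924785
ρ = -223.421520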